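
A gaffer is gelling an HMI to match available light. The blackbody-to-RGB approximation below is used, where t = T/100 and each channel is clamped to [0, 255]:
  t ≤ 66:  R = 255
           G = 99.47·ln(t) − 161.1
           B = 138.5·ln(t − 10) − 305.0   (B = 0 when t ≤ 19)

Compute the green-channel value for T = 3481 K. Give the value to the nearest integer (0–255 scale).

t = 3481/100 = 34.81; the t ≤ 66 branch applies.
G = 99.47·ln 34.81 − 161.1 = 99.47·3.5499 − 161.1 = 192.009.
Rounded: 192.

192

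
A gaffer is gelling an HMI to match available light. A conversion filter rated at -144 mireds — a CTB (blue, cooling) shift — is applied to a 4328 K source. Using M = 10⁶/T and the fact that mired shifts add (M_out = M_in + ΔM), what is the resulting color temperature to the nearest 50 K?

M_in = 10⁶/4328 = 231.05 mireds.
M_out = 231.05 + (-144) = 87.05 mireds.
T_out = 10⁶/87.05 = 11487.2 K → 11500 K.

11500 K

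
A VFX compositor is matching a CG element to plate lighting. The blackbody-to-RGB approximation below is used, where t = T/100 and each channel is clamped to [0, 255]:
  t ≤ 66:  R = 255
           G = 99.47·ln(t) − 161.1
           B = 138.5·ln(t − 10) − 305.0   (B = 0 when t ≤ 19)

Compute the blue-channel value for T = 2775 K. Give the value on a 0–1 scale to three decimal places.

0.366

t = 2775/100 = 27.75; the t ≤ 66 branch applies.
B = 138.5·ln(27.75 − 10) − 305.0 = 138.5·ln 17.75 − 305.0 = 138.5·2.8764 − 305.0 = 93.379.
On a 0–1 scale: 93.379/255 = 0.3662 → 0.366.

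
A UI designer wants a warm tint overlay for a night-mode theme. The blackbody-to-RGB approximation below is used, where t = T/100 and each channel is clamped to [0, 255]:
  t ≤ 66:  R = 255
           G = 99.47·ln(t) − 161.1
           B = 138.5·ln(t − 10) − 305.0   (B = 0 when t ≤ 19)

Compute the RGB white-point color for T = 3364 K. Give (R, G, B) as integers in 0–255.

(255, 189, 133)

t = 3364/100 = 33.64; the t ≤ 66 branch applies.
R = 255 by definition for t ≤ 66.
G = 99.47·ln 33.64 − 161.1 = 99.47·3.5157 − 161.1 = 188.608.
B = 138.5·ln(33.64 − 10) − 305.0 = 138.5·ln 23.64 − 305.0 = 138.5·3.1629 − 305.0 = 133.067.
Rounded: (255, 189, 133).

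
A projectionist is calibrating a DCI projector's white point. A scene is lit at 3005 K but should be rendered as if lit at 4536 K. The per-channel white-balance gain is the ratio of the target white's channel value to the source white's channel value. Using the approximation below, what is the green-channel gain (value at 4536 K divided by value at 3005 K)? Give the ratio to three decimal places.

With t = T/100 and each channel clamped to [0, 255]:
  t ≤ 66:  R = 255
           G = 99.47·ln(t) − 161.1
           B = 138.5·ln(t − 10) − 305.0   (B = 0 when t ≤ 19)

At 3005 K (t = 30.05):
  G = 99.47·ln 30.05 − 161.1 = 99.47·3.4029 − 161.1 = 177.383.
At 4536 K (t = 45.36):
  G = 99.47·ln 45.36 − 161.1 = 99.47·3.8146 − 161.1 = 218.341.
Gain = 218.341 / 177.383 = 1.2309 → 1.231.

1.231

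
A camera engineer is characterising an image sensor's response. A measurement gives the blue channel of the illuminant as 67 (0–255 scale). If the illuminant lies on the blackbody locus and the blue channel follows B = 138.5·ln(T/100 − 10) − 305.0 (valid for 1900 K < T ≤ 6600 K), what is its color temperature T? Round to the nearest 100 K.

ln(t − 10) = (67 + 305.0) / 138.5 = 2.6859.
t − 10 = e^2.6859 = 14.672, so t = 24.672.
T = 100·t = 2467 K → 2500 K to the nearest 100 K.

2500 K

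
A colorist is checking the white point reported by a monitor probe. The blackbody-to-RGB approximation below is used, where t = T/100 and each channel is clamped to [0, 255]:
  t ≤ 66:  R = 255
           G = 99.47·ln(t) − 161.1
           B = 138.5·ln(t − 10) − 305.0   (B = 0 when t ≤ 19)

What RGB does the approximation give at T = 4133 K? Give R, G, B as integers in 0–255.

t = 4133/100 = 41.33; the t ≤ 66 branch applies.
R = 255 by definition for t ≤ 66.
G = 99.47·ln 41.33 − 161.1 = 99.47·3.7216 − 161.1 = 209.086.
B = 138.5·ln(41.33 − 10) − 305.0 = 138.5·ln 31.33 − 305.0 = 138.5·3.4446 − 305.0 = 172.074.
Rounded: (255, 209, 172).

R=255, G=209, B=172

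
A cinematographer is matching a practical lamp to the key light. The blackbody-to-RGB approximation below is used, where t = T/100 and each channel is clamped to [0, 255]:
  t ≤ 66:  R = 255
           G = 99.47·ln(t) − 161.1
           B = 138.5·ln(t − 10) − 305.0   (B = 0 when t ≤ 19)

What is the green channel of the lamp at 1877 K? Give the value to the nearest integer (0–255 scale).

t = 1877/100 = 18.77; the t ≤ 66 branch applies.
G = 99.47·ln 18.77 − 161.1 = 99.47·2.9323 − 161.1 = 130.572.
Rounded: 131.

131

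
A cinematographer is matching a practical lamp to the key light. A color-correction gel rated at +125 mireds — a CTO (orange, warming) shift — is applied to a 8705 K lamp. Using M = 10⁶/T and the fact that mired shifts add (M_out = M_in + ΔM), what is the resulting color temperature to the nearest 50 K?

M_in = 10⁶/8705 = 114.88 mireds.
M_out = 114.88 + (+125) = 239.88 mireds.
T_out = 10⁶/239.88 = 4168.8 K → 4150 K.

4150 K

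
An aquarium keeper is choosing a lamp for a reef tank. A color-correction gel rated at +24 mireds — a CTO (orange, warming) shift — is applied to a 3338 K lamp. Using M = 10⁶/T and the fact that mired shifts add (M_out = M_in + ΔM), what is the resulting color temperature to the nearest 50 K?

M_in = 10⁶/3338 = 299.58 mireds.
M_out = 299.58 + (+24) = 323.58 mireds.
T_out = 10⁶/323.58 = 3090.4 K → 3100 K.

3100 K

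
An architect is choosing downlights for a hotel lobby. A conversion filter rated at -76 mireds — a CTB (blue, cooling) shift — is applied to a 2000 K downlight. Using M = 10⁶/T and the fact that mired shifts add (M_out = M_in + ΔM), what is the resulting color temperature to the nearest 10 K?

2360 K

M_in = 10⁶/2000 = 500.00 mireds.
M_out = 500.00 + (-76) = 424.00 mireds.
T_out = 10⁶/424.00 = 2358.5 K → 2360 K.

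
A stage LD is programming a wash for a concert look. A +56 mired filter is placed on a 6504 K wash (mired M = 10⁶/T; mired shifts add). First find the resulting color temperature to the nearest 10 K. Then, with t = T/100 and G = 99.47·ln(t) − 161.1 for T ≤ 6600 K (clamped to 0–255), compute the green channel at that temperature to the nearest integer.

M_in = 10⁶/6504 = 153.75; M_out = 153.75 + (+56) = 209.75.
T_out = 10⁶/209.75 = 4767.5 K → 4770 K; t = 47.7.
G = 99.47·ln 47.7 − 161.1 = 99.47·3.8649 − 161.1 = 223.345.
Rounded: 223.

223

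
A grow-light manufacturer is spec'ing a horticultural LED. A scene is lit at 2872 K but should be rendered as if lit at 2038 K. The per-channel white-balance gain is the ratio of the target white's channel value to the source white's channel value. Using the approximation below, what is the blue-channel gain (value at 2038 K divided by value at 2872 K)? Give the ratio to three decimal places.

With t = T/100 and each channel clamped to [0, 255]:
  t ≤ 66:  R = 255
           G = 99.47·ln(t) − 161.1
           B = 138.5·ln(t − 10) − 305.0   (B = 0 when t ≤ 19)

At 2872 K (t = 28.72):
  B = 138.5·ln(28.72 − 10) − 305.0 = 138.5·ln 18.72 − 305.0 = 138.5·2.9296 − 305.0 = 100.749.
At 2038 K (t = 20.38):
  B = 138.5·ln(20.38 − 10) − 305.0 = 138.5·ln 10.38 − 305.0 = 138.5·2.3399 − 305.0 = 19.074.
Gain = 19.074 / 100.749 = 0.1893 → 0.189.

0.189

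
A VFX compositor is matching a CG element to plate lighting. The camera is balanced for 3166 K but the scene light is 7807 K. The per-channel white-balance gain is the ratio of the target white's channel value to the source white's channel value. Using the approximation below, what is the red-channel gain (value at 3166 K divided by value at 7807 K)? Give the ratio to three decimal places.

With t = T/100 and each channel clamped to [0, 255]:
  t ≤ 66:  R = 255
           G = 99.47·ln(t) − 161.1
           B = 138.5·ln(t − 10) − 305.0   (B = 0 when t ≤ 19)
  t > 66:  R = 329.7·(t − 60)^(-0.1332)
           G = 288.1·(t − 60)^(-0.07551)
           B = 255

At 7807 K (t = 78.07):
  R = 329.7·(78.07 − 60)^(-0.1332) = 329.7·18.07^(-0.1332) = 329.7·0.68010 = 224.229.
At 3166 K (t = 31.66):
  R = 255 by definition for t ≤ 66.
Gain = 255.000 / 224.229 = 1.1372 → 1.137.

1.137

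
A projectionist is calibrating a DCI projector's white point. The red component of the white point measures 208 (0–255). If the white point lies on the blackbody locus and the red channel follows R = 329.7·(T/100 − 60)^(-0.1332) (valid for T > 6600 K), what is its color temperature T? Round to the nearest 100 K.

(t − 60)^(-0.1332) = 208/329.7 = 0.63088.
t − 60 = 0.63088^(1/-0.1332) = 0.63088^(-7.508) = 31.763, so t = 91.763.
T = 100·t = 9176 K → 9200 K to the nearest 100 K.

9200 K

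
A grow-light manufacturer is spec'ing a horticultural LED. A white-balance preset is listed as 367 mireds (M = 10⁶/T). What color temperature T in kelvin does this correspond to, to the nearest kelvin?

T = 10⁶ / 367 = 2724.80 K → 2725 K.

2725 K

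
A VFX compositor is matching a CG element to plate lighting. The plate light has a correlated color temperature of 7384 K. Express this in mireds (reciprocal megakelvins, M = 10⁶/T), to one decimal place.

M = 10⁶ / 7384 = 135.428 → 135.4 mireds.

135.4 mireds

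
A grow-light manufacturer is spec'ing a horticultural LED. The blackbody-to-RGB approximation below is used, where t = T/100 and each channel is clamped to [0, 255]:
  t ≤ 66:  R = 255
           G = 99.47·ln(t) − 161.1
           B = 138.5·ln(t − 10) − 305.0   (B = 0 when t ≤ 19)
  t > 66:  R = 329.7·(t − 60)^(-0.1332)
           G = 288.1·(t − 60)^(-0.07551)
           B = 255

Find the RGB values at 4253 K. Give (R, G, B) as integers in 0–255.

(255, 212, 177)

t = 4253/100 = 42.53; the t ≤ 66 branch applies.
R = 255 by definition for t ≤ 66.
G = 99.47·ln 42.53 − 161.1 = 99.47·3.7502 − 161.1 = 211.933.
B = 138.5·ln(42.53 − 10) − 305.0 = 138.5·ln 32.53 − 305.0 = 138.5·3.4822 − 305.0 = 177.280.
Rounded: (255, 212, 177).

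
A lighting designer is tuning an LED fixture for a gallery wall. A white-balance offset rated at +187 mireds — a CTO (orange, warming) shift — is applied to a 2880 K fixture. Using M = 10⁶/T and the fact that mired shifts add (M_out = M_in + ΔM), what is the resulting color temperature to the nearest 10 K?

M_in = 10⁶/2880 = 347.22 mireds.
M_out = 347.22 + (+187) = 534.22 mireds.
T_out = 10⁶/534.22 = 1871.9 K → 1870 K.

1870 K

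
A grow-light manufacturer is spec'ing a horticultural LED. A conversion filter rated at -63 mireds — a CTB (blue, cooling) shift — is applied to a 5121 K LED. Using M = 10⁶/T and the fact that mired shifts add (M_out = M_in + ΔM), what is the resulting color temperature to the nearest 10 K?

7560 K

M_in = 10⁶/5121 = 195.27 mireds.
M_out = 195.27 + (-63) = 132.27 mireds.
T_out = 10⁶/132.27 = 7560.0 K → 7560 K.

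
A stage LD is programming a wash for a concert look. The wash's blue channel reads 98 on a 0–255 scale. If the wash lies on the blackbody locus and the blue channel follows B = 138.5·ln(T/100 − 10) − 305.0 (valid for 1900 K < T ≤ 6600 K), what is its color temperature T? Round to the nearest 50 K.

ln(t − 10) = (98 + 305.0) / 138.5 = 2.9097.
t − 10 = e^2.9097 = 18.352, so t = 28.352.
T = 100·t = 2835 K → 2850 K to the nearest 50 K.

2850 K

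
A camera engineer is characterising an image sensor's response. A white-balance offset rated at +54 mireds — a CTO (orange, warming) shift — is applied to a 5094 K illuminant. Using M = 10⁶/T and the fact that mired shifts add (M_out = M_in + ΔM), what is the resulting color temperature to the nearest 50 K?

M_in = 10⁶/5094 = 196.31 mireds.
M_out = 196.31 + (+54) = 250.31 mireds.
T_out = 10⁶/250.31 = 3995.1 K → 4000 K.

4000 K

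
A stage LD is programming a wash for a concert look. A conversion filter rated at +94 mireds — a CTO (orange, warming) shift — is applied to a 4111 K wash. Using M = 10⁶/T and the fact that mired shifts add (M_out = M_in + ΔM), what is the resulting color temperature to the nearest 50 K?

M_in = 10⁶/4111 = 243.25 mireds.
M_out = 243.25 + (+94) = 337.25 mireds.
T_out = 10⁶/337.25 = 2965.2 K → 2950 K.

2950 K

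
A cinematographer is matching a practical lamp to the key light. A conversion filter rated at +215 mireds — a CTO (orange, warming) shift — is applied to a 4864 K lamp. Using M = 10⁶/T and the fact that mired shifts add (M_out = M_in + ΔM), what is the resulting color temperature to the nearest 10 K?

M_in = 10⁶/4864 = 205.59 mireds.
M_out = 205.59 + (+215) = 420.59 mireds.
T_out = 10⁶/420.59 = 2377.6 K → 2380 K.

2380 K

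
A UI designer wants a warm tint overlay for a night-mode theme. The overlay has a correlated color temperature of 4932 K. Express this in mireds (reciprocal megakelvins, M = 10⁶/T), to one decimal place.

202.8 mireds

M = 10⁶ / 4932 = 202.758 → 202.8 mireds.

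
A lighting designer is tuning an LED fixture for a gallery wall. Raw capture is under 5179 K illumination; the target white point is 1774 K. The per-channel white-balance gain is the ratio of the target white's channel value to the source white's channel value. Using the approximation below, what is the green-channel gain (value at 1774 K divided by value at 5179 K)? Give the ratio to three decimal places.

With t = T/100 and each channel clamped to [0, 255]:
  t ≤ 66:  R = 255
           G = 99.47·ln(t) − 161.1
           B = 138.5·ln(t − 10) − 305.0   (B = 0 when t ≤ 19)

0.540

At 5179 K (t = 51.79):
  G = 99.47·ln 51.79 − 161.1 = 99.47·3.9472 − 161.1 = 231.528.
At 1774 K (t = 17.74):
  G = 99.47·ln 17.74 − 161.1 = 99.47·2.8758 − 161.1 = 124.958.
Gain = 124.958 / 231.528 = 0.5397 → 0.540.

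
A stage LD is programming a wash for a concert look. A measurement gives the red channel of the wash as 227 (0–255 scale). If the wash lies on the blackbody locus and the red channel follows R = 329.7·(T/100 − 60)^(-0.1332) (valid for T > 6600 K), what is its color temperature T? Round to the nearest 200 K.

(t − 60)^(-0.1332) = 227/329.7 = 0.68850.
t − 60 = 0.68850^(1/-0.1332) = 0.68850^(-7.508) = 16.478, so t = 76.478.
T = 100·t = 7648 K → 7600 K to the nearest 200 K.

7600 K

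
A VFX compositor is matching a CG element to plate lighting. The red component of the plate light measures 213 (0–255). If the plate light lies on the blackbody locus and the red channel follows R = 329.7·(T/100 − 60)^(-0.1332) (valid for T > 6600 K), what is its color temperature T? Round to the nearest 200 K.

8600 K

(t − 60)^(-0.1332) = 213/329.7 = 0.64604.
t − 60 = 0.64604^(1/-0.1332) = 0.64604^(-7.508) = 26.575, so t = 86.575.
T = 100·t = 8657 K → 8600 K to the nearest 200 K.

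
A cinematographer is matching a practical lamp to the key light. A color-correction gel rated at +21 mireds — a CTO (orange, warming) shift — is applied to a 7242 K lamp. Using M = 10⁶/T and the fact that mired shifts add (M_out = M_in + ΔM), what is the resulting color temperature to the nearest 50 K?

M_in = 10⁶/7242 = 138.08 mireds.
M_out = 138.08 + (+21) = 159.08 mireds.
T_out = 10⁶/159.08 = 6286.0 K → 6300 K.

6300 K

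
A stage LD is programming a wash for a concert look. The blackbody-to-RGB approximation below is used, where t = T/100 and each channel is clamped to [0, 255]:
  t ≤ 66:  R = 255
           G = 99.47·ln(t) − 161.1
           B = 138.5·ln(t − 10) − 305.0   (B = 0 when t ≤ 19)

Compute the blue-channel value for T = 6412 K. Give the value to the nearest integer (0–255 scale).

248

t = 6412/100 = 64.12; the t ≤ 66 branch applies.
B = 138.5·ln(64.12 − 10) − 305.0 = 138.5·ln 54.12 − 305.0 = 138.5·3.9912 − 305.0 = 247.782.
Rounded: 248.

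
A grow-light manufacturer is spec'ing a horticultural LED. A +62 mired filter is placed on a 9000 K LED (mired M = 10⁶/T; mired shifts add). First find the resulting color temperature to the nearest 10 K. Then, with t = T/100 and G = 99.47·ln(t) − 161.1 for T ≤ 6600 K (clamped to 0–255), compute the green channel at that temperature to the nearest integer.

M_in = 10⁶/9000 = 111.11; M_out = 111.11 + (+62) = 173.11.
T_out = 10⁶/173.11 = 5776.6 K → 5780 K; t = 57.8.
G = 99.47·ln 57.8 − 161.1 = 99.47·4.0570 − 161.1 = 242.449.
Rounded: 242.

242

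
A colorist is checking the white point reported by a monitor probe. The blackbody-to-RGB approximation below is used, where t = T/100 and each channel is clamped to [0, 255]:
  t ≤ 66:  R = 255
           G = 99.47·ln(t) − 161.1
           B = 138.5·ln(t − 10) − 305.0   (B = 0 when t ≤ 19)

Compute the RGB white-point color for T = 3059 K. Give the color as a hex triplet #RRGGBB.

#FFB372

t = 3059/100 = 30.59; the t ≤ 66 branch applies.
R = 255 by definition for t ≤ 66.
G = 99.47·ln 30.59 − 161.1 = 99.47·3.4207 − 161.1 = 179.154.
B = 138.5·ln(30.59 − 10) − 305.0 = 138.5·ln 20.59 − 305.0 = 138.5·3.0248 − 305.0 = 113.936.
Rounded: (255, 179, 114).
In hex: #FFB372.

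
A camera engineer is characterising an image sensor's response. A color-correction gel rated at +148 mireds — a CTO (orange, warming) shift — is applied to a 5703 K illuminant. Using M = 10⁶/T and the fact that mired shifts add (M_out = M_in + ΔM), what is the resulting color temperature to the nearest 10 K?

M_in = 10⁶/5703 = 175.35 mireds.
M_out = 175.35 + (+148) = 323.35 mireds.
T_out = 10⁶/323.35 = 3092.7 K → 3090 K.

3090 K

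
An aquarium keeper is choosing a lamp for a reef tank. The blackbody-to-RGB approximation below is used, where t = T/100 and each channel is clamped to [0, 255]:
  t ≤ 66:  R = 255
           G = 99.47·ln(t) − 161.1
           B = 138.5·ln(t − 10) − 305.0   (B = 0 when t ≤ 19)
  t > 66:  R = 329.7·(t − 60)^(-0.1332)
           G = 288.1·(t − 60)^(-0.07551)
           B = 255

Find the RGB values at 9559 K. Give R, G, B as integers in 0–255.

t = 9559/100 = 95.59; the t > 66 branch applies.
R = 329.7·(95.59 − 60)^(-0.1332) = 329.7·35.59^(-0.1332) = 329.7·0.62139 = 204.872.
G = 288.1·(95.59 − 60)^(-0.07551) = 288.1·35.59^(-0.07551) = 288.1·0.76359 = 219.990.
B = 255 by definition for t > 66.
Rounded: (205, 220, 255).

R=205, G=220, B=255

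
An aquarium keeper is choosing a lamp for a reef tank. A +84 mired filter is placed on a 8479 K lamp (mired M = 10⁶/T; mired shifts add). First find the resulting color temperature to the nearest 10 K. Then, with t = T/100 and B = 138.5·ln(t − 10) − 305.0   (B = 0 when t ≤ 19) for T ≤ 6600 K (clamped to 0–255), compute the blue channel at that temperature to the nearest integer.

M_in = 10⁶/8479 = 117.94; M_out = 117.94 + (+84) = 201.94.
T_out = 10⁶/201.94 = 4952.0 K → 4950 K; t = 49.5.
B = 138.5·ln(49.5 − 10) − 305.0 = 138.5·ln 39.5 − 305.0 = 138.5·3.6763 − 305.0 = 204.168.
Rounded: 204.

204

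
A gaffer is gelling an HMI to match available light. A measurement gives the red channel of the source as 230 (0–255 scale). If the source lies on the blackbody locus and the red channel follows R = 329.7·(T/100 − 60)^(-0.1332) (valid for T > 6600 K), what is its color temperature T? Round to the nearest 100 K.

(t − 60)^(-0.1332) = 230/329.7 = 0.69760.
t − 60 = 0.69760^(1/-0.1332) = 0.69760^(-7.508) = 14.932, so t = 74.932.
T = 100·t = 7493 K → 7500 K to the nearest 100 K.

7500 K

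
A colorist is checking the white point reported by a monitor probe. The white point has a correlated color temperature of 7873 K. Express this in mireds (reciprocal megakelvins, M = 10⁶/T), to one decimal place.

M = 10⁶ / 7873 = 127.016 → 127.0 mireds.

127.0 mireds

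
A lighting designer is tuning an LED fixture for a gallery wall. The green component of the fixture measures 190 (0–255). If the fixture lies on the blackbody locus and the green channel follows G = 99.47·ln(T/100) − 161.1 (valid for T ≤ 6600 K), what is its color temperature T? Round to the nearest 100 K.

3400 K

ln t = (190 + 161.1) / 99.47 = 3.5297.
t = e^3.5297 = 34.114.
T = 100·t = 3411 K → 3400 K to the nearest 100 K.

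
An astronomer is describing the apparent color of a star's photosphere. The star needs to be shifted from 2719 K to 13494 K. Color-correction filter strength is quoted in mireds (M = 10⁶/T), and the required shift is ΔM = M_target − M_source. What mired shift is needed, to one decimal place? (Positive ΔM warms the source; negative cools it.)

M_source = 10⁶/2719 = 367.782; M_target = 10⁶/13494 = 74.107.
ΔM = 74.107 − 367.782 = -293.675 → -293.7 mireds, a cooling shift.

-293.7 mireds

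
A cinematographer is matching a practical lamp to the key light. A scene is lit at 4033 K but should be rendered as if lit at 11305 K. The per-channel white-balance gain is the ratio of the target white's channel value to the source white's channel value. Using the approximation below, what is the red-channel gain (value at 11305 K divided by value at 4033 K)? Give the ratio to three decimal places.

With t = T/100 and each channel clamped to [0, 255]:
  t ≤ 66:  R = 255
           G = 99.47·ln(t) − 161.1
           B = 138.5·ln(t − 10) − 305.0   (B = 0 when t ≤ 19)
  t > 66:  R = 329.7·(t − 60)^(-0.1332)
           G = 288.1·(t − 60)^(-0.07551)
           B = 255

At 4033 K (t = 40.33):
  R = 255 by definition for t ≤ 66.
At 11305 K (t = 113.05):
  R = 329.7·(113.05 − 60)^(-0.1332) = 329.7·53.05^(-0.1332) = 329.7·0.58921 = 194.263.
Gain = 194.263 / 255.000 = 0.7618 → 0.762.

0.762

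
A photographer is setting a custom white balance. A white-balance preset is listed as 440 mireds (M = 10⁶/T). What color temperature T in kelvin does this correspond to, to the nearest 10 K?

T = 10⁶ / 440 = 2272.73 K → 2270 K.

2270 K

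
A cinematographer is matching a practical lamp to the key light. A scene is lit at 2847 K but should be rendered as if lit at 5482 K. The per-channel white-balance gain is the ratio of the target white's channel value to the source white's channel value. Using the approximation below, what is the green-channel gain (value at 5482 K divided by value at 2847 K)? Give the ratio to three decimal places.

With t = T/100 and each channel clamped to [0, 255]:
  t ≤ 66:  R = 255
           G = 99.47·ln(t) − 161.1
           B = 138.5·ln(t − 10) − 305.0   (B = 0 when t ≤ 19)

At 2847 K (t = 28.47):
  G = 99.47·ln 28.47 − 161.1 = 99.47·3.3489 − 161.1 = 172.010.
At 5482 K (t = 54.82):
  G = 99.47·ln 54.82 − 161.1 = 99.47·4.0041 − 161.1 = 237.183.
Gain = 237.183 / 172.010 = 1.3789 → 1.379.

1.379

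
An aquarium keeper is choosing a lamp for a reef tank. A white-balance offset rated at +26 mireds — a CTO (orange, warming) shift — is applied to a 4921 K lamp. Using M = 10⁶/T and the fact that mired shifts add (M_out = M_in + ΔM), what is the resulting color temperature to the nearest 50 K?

M_in = 10⁶/4921 = 203.21 mireds.
M_out = 203.21 + (+26) = 229.21 mireds.
T_out = 10⁶/229.21 = 4362.8 K → 4350 K.

4350 K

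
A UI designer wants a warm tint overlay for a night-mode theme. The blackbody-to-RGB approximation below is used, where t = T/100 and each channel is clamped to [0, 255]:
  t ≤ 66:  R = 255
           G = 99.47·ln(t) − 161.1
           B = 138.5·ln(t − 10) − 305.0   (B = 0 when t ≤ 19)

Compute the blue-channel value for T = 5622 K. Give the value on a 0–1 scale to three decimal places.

t = 5622/100 = 56.22; the t ≤ 66 branch applies.
B = 138.5·ln(56.22 − 10) − 305.0 = 138.5·ln 46.22 − 305.0 = 138.5·3.8334 − 305.0 = 225.928.
On a 0–1 scale: 225.928/255 = 0.8860 → 0.886.

0.886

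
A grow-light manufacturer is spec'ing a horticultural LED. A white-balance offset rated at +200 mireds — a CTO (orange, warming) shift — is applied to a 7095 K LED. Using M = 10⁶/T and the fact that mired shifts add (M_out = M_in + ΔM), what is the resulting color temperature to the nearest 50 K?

2950 K

M_in = 10⁶/7095 = 140.94 mireds.
M_out = 140.94 + (+200) = 340.94 mireds.
T_out = 10⁶/340.94 = 2933.0 K → 2950 K.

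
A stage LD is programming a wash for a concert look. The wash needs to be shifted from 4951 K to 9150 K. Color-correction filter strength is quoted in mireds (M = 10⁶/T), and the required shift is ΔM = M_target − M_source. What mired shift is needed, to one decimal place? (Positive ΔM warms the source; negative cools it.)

-92.7 mireds

M_source = 10⁶/4951 = 201.979; M_target = 10⁶/9150 = 109.290.
ΔM = 109.290 − 201.979 = -92.690 → -92.7 mireds, a cooling shift.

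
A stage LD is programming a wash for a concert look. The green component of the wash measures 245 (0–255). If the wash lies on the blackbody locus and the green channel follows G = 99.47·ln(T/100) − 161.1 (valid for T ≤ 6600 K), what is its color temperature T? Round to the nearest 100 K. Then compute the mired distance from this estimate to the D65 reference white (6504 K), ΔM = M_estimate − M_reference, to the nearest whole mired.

ln t = (245 + 161.1) / 99.47 = 4.0826.
t = e^4.0826 = 59.302.
T = 100·t = 5930 K → 5900 K to the nearest 100 K.
M_estimate = 10⁶/5900 = 169.49; M_reference = 10⁶/6504 = 153.75.
ΔM = 169.49 − 153.75 = 15.74 → +16 mireds.

+16 mireds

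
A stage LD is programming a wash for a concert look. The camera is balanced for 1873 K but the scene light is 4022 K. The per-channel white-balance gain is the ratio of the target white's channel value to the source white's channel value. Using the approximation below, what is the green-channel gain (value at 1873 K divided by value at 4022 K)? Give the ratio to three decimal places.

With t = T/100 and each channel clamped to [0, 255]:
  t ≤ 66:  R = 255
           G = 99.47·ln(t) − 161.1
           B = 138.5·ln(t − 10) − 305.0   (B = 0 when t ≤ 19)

0.632

At 4022 K (t = 40.22):
  G = 99.47·ln 40.22 − 161.1 = 99.47·3.6944 − 161.1 = 206.378.
At 1873 K (t = 18.73):
  G = 99.47·ln 18.73 − 161.1 = 99.47·2.9301 − 161.1 = 130.360.
Gain = 130.360 / 206.378 = 0.6317 → 0.632.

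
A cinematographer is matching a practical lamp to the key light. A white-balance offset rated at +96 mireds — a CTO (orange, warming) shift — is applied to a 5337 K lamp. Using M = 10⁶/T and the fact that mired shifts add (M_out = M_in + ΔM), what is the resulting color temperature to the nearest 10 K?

3530 K

M_in = 10⁶/5337 = 187.37 mireds.
M_out = 187.37 + (+96) = 283.37 mireds.
T_out = 10⁶/283.37 = 3528.9 K → 3530 K.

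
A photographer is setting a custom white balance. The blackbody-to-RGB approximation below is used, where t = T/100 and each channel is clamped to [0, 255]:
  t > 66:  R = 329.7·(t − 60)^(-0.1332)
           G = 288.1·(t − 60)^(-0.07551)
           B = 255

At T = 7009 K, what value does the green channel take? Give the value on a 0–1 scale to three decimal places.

t = 7009/100 = 70.09; the t > 66 branch applies.
G = 288.1·(70.09 − 60)^(-0.07551) = 288.1·10.09^(-0.07551) = 288.1·0.83984 = 241.958.
On a 0–1 scale: 241.958/255 = 0.9489 → 0.949.

0.949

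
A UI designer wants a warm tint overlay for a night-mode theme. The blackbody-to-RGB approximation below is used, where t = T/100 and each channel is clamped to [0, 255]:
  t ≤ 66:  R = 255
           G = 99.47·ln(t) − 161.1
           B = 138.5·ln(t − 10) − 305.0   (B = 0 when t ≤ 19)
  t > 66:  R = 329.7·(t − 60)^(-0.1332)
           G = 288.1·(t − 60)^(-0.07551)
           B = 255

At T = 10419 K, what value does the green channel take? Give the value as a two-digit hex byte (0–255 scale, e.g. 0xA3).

0xD8

t = 10419/100 = 104.19; the t > 66 branch applies.
G = 288.1·(104.19 − 60)^(-0.07551) = 288.1·44.19^(-0.07551) = 288.1·0.75121 = 216.424.
Rounded: 216; in hex, 0xD8.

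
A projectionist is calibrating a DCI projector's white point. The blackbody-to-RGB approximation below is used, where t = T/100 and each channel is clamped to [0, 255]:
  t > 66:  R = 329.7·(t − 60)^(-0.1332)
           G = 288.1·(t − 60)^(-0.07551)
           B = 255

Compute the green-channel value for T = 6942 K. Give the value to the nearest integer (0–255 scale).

243

t = 6942/100 = 69.42; the t > 66 branch applies.
G = 288.1·(69.42 − 60)^(-0.07551) = 288.1·9.42^(-0.07551) = 288.1·0.84421 = 243.216.
Rounded: 243.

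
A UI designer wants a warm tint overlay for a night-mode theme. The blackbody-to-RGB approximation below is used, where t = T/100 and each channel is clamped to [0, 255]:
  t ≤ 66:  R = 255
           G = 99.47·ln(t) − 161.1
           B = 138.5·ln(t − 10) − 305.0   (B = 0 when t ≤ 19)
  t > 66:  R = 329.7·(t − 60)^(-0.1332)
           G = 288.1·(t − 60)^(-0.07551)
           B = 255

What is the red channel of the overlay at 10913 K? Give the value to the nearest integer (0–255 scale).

196

t = 10913/100 = 109.13; the t > 66 branch applies.
R = 329.7·(109.13 − 60)^(-0.1332) = 329.7·49.13^(-0.1332) = 329.7·0.59527 = 196.260.
Rounded: 196.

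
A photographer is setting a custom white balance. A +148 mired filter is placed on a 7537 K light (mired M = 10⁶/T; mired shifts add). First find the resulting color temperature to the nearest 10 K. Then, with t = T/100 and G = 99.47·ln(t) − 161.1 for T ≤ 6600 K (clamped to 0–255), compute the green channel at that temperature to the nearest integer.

M_in = 10⁶/7537 = 132.68; M_out = 132.68 + (+148) = 280.68.
T_out = 10⁶/280.68 = 3562.8 K → 3560 K; t = 35.6.
G = 99.47·ln 35.6 − 161.1 = 99.47·3.5723 − 161.1 = 194.241.
Rounded: 194.

194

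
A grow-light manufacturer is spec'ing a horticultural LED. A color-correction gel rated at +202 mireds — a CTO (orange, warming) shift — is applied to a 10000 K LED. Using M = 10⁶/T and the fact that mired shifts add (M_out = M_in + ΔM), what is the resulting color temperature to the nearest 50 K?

3300 K

M_in = 10⁶/10000 = 100.00 mireds.
M_out = 100.00 + (+202) = 302.00 mireds.
T_out = 10⁶/302.00 = 3311.3 K → 3300 K.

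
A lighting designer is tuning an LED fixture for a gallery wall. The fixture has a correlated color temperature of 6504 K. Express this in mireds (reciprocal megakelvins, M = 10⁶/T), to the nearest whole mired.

M = 10⁶ / 6504 = 153.752 → 154 mireds.

154 mireds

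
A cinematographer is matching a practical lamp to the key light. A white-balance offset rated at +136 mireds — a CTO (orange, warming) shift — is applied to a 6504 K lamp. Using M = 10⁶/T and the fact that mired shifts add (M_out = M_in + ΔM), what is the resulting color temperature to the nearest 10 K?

3450 K

M_in = 10⁶/6504 = 153.75 mireds.
M_out = 153.75 + (+136) = 289.75 mireds.
T_out = 10⁶/289.75 = 3451.2 K → 3450 K.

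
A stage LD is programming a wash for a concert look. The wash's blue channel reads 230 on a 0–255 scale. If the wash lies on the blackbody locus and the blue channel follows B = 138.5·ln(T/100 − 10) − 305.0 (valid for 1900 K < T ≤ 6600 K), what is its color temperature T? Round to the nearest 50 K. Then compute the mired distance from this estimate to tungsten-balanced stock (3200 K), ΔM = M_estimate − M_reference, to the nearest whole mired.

-139 mireds

ln(t − 10) = (230 + 305.0) / 138.5 = 3.8628.
t − 10 = e^3.8628 = 47.599, so t = 57.599.
T = 100·t = 5760 K → 5750 K to the nearest 50 K.
M_estimate = 10⁶/5750 = 173.91; M_reference = 10⁶/3200 = 312.50.
ΔM = 173.91 − 312.50 = -138.59 → -139 mireds.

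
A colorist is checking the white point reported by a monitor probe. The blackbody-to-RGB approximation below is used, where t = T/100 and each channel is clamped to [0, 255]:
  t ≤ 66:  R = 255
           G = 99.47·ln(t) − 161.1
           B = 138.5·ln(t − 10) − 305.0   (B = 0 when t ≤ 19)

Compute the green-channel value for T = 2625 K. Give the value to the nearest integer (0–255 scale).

t = 2625/100 = 26.25; the t ≤ 66 branch applies.
G = 99.47·ln 26.25 − 161.1 = 99.47·3.2677 − 161.1 = 163.935.
Rounded: 164.

164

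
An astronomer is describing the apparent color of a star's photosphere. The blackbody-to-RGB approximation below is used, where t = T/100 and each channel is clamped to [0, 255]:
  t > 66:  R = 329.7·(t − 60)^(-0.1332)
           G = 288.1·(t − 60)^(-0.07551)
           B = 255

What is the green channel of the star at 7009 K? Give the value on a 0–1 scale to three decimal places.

0.949

t = 7009/100 = 70.09; the t > 66 branch applies.
G = 288.1·(70.09 − 60)^(-0.07551) = 288.1·10.09^(-0.07551) = 288.1·0.83984 = 241.958.
On a 0–1 scale: 241.958/255 = 0.9489 → 0.949.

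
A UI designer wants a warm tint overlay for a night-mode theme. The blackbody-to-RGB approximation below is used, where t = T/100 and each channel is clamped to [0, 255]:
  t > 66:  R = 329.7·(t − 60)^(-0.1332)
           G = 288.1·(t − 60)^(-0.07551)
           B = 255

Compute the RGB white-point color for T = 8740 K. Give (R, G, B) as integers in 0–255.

t = 8740/100 = 87.4; the t > 66 branch applies.
R = 329.7·(87.4 − 60)^(-0.1332) = 329.7·27.4^(-0.1332) = 329.7·0.64342 = 212.134.
G = 288.1·(87.4 − 60)^(-0.07551) = 288.1·27.4^(-0.07551) = 288.1·0.77882 = 224.377.
B = 255 by definition for t > 66.
Rounded: (212, 224, 255).

(212, 224, 255)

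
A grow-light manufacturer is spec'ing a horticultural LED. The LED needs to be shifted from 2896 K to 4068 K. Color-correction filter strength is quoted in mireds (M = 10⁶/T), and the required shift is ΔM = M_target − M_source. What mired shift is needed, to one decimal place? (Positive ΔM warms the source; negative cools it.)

M_source = 10⁶/2896 = 345.304; M_target = 10⁶/4068 = 245.821.
ΔM = 245.821 − 345.304 = -99.483 → -99.5 mireds, a cooling shift.

-99.5 mireds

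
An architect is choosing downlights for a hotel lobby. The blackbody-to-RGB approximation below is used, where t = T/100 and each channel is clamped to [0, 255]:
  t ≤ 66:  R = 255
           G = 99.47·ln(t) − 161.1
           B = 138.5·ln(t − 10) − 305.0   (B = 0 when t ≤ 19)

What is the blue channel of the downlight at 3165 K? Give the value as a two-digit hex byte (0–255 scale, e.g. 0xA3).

0x79

t = 3165/100 = 31.65; the t ≤ 66 branch applies.
B = 138.5·ln(31.65 − 10) − 305.0 = 138.5·ln 21.65 − 305.0 = 138.5·3.0750 − 305.0 = 120.888.
Rounded: 121; in hex, 0x79.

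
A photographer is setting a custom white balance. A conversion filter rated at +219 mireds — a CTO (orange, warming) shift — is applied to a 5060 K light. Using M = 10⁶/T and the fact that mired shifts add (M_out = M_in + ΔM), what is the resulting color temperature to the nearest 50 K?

2400 K

M_in = 10⁶/5060 = 197.63 mireds.
M_out = 197.63 + (+219) = 416.63 mireds.
T_out = 10⁶/416.63 = 2400.2 K → 2400 K.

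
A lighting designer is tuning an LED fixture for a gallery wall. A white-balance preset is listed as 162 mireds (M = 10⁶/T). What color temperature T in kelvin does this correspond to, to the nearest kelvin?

T = 10⁶ / 162 = 6172.84 K → 6173 K.

6173 K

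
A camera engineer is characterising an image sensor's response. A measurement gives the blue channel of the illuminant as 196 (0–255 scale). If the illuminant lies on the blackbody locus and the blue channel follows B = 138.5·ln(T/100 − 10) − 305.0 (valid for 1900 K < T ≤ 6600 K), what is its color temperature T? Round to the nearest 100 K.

ln(t − 10) = (196 + 305.0) / 138.5 = 3.6173.
t − 10 = e^3.6173 = 37.238, so t = 47.238.
T = 100·t = 4724 K → 4700 K to the nearest 100 K.

4700 K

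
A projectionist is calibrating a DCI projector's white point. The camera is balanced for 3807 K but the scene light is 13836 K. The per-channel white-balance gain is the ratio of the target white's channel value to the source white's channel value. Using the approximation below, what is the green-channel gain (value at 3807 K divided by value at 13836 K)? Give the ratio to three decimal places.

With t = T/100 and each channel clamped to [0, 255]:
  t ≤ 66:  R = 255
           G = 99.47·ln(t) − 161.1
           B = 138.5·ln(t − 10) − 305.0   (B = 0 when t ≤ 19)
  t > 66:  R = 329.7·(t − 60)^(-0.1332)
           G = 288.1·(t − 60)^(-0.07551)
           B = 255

At 13836 K (t = 138.36):
  G = 288.1·(138.36 − 60)^(-0.07551) = 288.1·78.36^(-0.07551) = 288.1·0.71941 = 207.262.
At 3807 K (t = 38.07):
  G = 99.47·ln 38.07 − 161.1 = 99.47·3.6394 − 161.1 = 200.914.
Gain = 200.914 / 207.262 = 0.9694 → 0.969.

0.969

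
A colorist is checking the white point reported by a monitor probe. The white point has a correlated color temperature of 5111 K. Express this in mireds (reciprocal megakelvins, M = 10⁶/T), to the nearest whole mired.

196 mireds

M = 10⁶ / 5111 = 195.656 → 196 mireds.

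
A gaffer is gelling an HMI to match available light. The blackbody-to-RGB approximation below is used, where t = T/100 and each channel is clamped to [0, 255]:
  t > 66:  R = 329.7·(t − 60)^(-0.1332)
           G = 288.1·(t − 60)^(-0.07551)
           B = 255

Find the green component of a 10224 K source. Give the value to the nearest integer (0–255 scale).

t = 10224/100 = 102.24; the t > 66 branch applies.
G = 288.1·(102.24 − 60)^(-0.07551) = 288.1·42.24^(-0.07551) = 288.1·0.75377 = 217.163.
Rounded: 217.

217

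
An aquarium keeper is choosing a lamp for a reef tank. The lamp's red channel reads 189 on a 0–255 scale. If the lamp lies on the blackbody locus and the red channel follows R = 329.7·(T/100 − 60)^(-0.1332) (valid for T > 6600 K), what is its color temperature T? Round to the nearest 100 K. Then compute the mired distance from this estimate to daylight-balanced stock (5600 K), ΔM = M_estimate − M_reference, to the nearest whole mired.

(t − 60)^(-0.1332) = 189/329.7 = 0.57325.
t − 60 = 0.57325^(1/-0.1332) = 0.57325^(-7.508) = 65.199, so t = 125.199.
T = 100·t = 12520 K → 12500 K to the nearest 100 K.
M_estimate = 10⁶/12500 = 80.00; M_reference = 10⁶/5600 = 178.57.
ΔM = 80.00 − 178.57 = -98.57 → -99 mireds.

-99 mireds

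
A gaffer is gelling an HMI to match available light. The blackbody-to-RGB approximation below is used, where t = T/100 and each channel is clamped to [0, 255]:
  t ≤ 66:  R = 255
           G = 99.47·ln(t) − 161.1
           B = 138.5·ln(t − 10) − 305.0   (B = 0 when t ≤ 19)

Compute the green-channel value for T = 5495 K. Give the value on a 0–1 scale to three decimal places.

t = 5495/100 = 54.95; the t ≤ 66 branch applies.
G = 99.47·ln 54.95 − 161.1 = 99.47·4.0064 − 161.1 = 237.419.
On a 0–1 scale: 237.419/255 = 0.9311 → 0.931.

0.931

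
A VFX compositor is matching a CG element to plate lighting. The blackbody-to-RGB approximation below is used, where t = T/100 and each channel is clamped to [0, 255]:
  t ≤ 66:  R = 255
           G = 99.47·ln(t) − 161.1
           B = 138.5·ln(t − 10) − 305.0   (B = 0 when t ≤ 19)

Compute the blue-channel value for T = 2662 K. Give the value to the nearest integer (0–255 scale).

t = 2662/100 = 26.62; the t ≤ 66 branch applies.
B = 138.5·ln(26.62 − 10) − 305.0 = 138.5·ln 16.62 − 305.0 = 138.5·2.8106 − 305.0 = 84.269.
Rounded: 84.

84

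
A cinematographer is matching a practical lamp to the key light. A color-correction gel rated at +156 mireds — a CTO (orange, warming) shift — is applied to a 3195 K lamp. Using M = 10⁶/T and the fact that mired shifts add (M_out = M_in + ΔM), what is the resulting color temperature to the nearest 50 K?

M_in = 10⁶/3195 = 312.99 mireds.
M_out = 312.99 + (+156) = 468.99 mireds.
T_out = 10⁶/468.99 = 2132.2 K → 2150 K.

2150 K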